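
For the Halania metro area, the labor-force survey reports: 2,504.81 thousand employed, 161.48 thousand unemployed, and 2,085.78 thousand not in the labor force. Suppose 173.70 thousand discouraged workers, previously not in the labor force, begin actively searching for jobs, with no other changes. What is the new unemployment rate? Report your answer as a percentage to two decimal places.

New unemployment rate ≈ 11.80%.

Initially, labor force = 2,504.81 + 161.48 = 2,666.29 thousand, so u = 161.48/2,666.29 = 6.06%.
After the change, unemployed and labor force both rise by 173.70 → E = 2,504.81, U = 335.18, labor force = 2,839.99 thousand.
New unemployment rate = 335.18 / 2,839.99 = 11.80%.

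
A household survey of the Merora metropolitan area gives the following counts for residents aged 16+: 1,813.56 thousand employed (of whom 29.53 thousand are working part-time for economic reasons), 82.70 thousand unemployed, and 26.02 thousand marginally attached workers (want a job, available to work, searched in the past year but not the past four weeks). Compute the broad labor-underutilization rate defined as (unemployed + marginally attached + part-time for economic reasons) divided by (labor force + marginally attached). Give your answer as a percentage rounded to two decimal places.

Broad underutilization rate ≈ 7.19%.

Labor force = 1,813.56 + 82.70 = 1,896.26 thousand.
Numerator = 82.70 + 26.02 + 29.53 = 138.25 thousand.
Denominator = 1,896.26 + 26.02 = 1,922.28 thousand.
Broad rate = 138.25 / 1,922.28 = 7.19%.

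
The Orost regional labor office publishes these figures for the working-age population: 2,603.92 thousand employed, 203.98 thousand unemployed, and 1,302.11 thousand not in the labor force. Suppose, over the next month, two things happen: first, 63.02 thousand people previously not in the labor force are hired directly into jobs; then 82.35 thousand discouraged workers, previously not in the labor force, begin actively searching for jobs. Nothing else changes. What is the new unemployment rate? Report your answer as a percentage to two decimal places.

Initially, labor force = 2,603.92 + 203.98 = 2,807.90 thousand, so u = 203.98/2,807.90 = 7.26%.
After the first change, employed and labor force both rise by 63.02; unemployed unchanged → E = 2,666.94, U = 203.98, labor force = 2,870.92 thousand.
After the second change, unemployed and labor force both rise by 82.35 → E = 2,666.94, U = 286.33, labor force = 2,953.27 thousand.
New unemployment rate = 286.33 / 2,953.27 = 9.70%.

New unemployment rate ≈ 9.70%.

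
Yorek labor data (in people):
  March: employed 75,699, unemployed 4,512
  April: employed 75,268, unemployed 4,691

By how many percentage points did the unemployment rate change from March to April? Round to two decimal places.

March: labor force = 75,699 + 4,512 = 80,211; u = 4,512/80,211 = 5.63%.
April: labor force = 75,268 + 4,691 = 79,959; u = 4,691/79,959 = 5.87%.
Change = 5.87% − 5.63% = +0.24 pp.

The unemployment rate changed by +0.24 percentage points.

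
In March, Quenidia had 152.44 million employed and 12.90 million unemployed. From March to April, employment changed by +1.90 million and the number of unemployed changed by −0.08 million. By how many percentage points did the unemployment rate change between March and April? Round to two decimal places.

March: labor force = 152.44 + 12.90 = 165.34; u = 12.90/165.34 = 7.80%.
April: labor force = 154.34 + 12.82 = 167.16; u = 12.82/167.16 = 7.67%.
Change = 7.67% − 7.80% = −0.13 pp.

The unemployment rate changed by −0.13 percentage points.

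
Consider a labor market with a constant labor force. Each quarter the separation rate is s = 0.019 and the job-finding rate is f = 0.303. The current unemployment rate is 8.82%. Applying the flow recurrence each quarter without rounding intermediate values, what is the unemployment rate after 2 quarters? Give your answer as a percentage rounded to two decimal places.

Unemployment rate after two quarters ≈ 7.24%.

With a fixed labor force, u_{t+1} = u_t + s·(1−u_t) − f·u_t = u_t·(1−s−f) + s.
Here 1−s−f = 0.678 and s = 0.019.
u_1 = 0.088200 × 0.678 + 0.019 = 0.078800.
u_2 = 0.078800 × 0.678 + 0.019 = 0.072426.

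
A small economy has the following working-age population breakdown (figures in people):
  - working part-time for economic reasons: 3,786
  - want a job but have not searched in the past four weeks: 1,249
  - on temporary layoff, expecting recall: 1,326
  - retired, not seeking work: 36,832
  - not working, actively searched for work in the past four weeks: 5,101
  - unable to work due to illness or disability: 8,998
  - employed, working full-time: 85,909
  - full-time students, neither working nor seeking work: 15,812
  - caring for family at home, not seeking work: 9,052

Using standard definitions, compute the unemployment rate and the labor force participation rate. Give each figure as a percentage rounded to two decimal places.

Employed = 3,786 + 85,909 = 89,695 (anyone who worked, including part-time for economic reasons, counts as employed).
Unemployed = 1,326 + 5,101 = 6,427 (jobless and actively searching, or on temporary layoff).
Labor force = 89,695 + 6,427 = 96,122.
Not in labor force = 1,249 + 36,832 + 8,998 + 15,812 + 9,052 = 71,943 (those not working and not actively searching are outside the labor force — including those who want a job but have given up searching).
Civilian working-age population = 96,122 + 71,943 = 168,065.
Unemployment rate = 6,427 / 96,122 = 6.69%.
Labor force participation rate = 96,122 / 168,065 = 57.19%.

Unemployment rate ≈ 6.69%; labor force participation rate ≈ 57.19%.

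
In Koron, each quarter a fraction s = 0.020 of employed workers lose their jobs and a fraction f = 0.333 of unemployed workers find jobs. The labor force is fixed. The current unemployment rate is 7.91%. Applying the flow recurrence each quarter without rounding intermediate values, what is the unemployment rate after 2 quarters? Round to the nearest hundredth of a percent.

With a fixed labor force, u_{t+1} = u_t + s·(1−u_t) − f·u_t = u_t·(1−s−f) + s.
Here 1−s−f = 0.647 and s = 0.020.
u_1 = 0.079100 × 0.647 + 0.020 = 0.071178.
u_2 = 0.071178 × 0.647 + 0.020 = 0.066052.

Unemployment rate after two quarters ≈ 6.61%.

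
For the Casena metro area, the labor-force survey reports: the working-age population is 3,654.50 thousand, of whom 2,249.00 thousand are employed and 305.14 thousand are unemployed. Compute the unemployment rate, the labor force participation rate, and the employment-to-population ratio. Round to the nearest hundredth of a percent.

Labor force = employed + unemployed = 2,249.00 + 305.14 = 2,554.14 thousand.
Unemployment rate = 305.14 / 2,554.14 = 11.95%.
Labor force participation rate = 2,554.14 / 3,654.50 = 69.89%.
Employment-population ratio = 2,249.00 / 3,654.50 = 61.54%.

Unemployment rate ≈ 11.95%; labor force participation rate ≈ 69.89%; employment-population ratio ≈ 61.54%.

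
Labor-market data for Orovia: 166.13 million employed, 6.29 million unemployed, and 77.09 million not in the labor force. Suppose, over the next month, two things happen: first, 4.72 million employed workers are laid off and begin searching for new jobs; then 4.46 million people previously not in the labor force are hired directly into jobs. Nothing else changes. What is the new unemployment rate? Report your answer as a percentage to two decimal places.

New unemployment rate ≈ 6.22%.

Initially, labor force = 166.13 + 6.29 = 172.42 million, so u = 6.29/172.42 = 3.65%.
After the first change, employed falls and unemployed rises by 4.72; labor force unchanged → E = 161.41, U = 11.01, labor force = 172.42 million.
After the second change, employed and labor force both rise by 4.46; unemployed unchanged → E = 165.87, U = 11.01, labor force = 176.88 million.
New unemployment rate = 11.01 / 176.88 = 6.22%.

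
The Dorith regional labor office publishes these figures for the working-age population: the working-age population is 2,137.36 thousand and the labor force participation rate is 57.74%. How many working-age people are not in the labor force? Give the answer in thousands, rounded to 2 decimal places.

About 903.25 thousand are not in the labor force.

Share not in the labor force = 1 − 0.5774 = 0.4226.
Not in labor force = 0.4226 × 2,137.36 ≈ 903.25 thousand.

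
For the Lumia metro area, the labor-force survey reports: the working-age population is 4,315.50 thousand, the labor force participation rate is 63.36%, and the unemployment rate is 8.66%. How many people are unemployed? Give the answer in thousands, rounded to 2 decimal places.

Labor force = 0.6336 × 4,315.50 = 2,734.30 thousand.
Unemployed = 0.0866 × 2,734.30 ≈ 236.79 thousand.

About 236.79 thousand are unemployed.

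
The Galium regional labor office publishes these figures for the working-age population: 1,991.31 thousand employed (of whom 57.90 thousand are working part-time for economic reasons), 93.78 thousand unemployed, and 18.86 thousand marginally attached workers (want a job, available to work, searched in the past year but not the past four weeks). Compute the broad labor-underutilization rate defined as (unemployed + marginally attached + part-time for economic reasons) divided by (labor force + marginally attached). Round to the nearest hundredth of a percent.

Labor force = 1,991.31 + 93.78 = 2,085.09 thousand.
Numerator = 93.78 + 18.86 + 57.90 = 170.54 thousand.
Denominator = 2,085.09 + 18.86 = 2,103.95 thousand.
Broad rate = 170.54 / 2,103.95 = 8.11%.

Broad underutilization rate ≈ 8.11%.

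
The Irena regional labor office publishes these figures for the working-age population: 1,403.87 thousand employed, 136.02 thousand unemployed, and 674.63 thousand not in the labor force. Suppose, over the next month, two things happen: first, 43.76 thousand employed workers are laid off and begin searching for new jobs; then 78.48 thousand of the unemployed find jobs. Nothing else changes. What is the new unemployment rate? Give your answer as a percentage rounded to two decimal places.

Initially, labor force = 1,403.87 + 136.02 = 1,539.89 thousand, so u = 136.02/1,539.89 = 8.83%.
After the first change, employed falls and unemployed rises by 43.76; labor force unchanged → E = 1,360.11, U = 179.78, labor force = 1,539.89 thousand.
After the second change, unemployed falls and employed rises by 78.48; labor force unchanged → E = 1,438.59, U = 101.30, labor force = 1,539.89 thousand.
New unemployment rate = 101.30 / 1,539.89 = 6.58%.

New unemployment rate ≈ 6.58%.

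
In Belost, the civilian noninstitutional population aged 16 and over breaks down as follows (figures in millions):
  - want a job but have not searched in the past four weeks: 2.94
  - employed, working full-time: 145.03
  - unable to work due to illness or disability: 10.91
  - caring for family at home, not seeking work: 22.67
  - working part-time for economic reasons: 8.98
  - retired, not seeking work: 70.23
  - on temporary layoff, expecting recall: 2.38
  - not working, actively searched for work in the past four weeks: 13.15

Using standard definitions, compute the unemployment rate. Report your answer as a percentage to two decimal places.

Employed = 145.03 + 8.98 = 154.01 million (anyone who worked, including part-time for economic reasons, counts as employed).
Unemployed = 2.38 + 13.15 = 15.53 million (jobless and actively searching, or on temporary layoff).
Labor force = 154.01 + 15.53 = 169.54 million.
Unemployment rate = 15.53 / 169.54 = 9.16%.

Unemployment rate ≈ 9.16%.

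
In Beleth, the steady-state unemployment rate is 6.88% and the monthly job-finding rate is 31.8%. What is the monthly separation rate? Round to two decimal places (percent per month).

From u* = s/(s+f): s = u·f/(1−u).
s = 0.0688 × 31.8 / (1 − 0.0688) = 2.1878 / 0.9312 ≈ 2.35% per month.

Separation rate ≈ 2.35% per month.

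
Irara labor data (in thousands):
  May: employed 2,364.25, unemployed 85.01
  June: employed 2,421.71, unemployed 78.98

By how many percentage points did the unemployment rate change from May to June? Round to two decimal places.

The unemployment rate changed by −0.31 percentage points.

May: labor force = 2,364.25 + 85.01 = 2,449.26; u = 85.01/2,449.26 = 3.47%.
June: labor force = 2,421.71 + 78.98 = 2,500.69; u = 78.98/2,500.69 = 3.16%.
Change = 3.16% − 3.47% = −0.31 pp.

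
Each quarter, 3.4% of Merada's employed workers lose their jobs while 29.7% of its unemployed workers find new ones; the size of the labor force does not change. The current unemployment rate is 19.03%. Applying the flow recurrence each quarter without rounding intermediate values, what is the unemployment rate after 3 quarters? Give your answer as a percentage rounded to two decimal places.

Unemployment rate after three quarters ≈ 12.89%.

With a fixed labor force, u_{t+1} = u_t + s·(1−u_t) − f·u_t = u_t·(1−s−f) + s.
Here 1−s−f = 0.669 and s = 0.034.
u_1 = 0.190300 × 0.669 + 0.034 = 0.161311.
u_2 = 0.161311 × 0.669 + 0.034 = 0.141917.
u_3 = 0.141917 × 0.669 + 0.034 = 0.128942.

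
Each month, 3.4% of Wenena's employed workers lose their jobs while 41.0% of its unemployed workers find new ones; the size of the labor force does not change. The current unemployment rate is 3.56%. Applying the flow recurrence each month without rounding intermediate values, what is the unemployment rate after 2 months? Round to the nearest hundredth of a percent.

Unemployment rate after two months ≈ 6.39%.

With a fixed labor force, u_{t+1} = u_t + s·(1−u_t) − f·u_t = u_t·(1−s−f) + s.
Here 1−s−f = 0.556 and s = 0.034.
u_1 = 0.035600 × 0.556 + 0.034 = 0.053794.
u_2 = 0.053794 × 0.556 + 0.034 = 0.063909.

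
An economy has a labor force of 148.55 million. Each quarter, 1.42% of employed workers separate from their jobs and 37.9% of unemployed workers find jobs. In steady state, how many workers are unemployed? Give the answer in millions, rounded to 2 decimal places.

About 5.36 million are unemployed in steady state.

Steady-state unemployment rate u* = s/(s+f) = 1.42/(1.42+37.9) = 0.036114.
Unemployed = u* × labor force = 0.036114 × 148.55 ≈ 5.36 million.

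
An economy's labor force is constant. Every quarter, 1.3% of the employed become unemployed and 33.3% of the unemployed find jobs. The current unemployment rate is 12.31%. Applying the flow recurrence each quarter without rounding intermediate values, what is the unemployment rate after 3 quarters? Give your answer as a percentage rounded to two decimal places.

With a fixed labor force, u_{t+1} = u_t + s·(1−u_t) − f·u_t = u_t·(1−s−f) + s.
Here 1−s−f = 0.654 and s = 0.013.
u_1 = 0.123100 × 0.654 + 0.013 = 0.093507.
u_2 = 0.093507 × 0.654 + 0.013 = 0.074154.
u_3 = 0.074154 × 0.654 + 0.013 = 0.061497.

Unemployment rate after three quarters ≈ 6.15%.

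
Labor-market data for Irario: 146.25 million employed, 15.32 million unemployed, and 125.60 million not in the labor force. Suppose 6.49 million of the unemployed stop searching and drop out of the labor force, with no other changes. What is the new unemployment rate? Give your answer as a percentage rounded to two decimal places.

New unemployment rate ≈ 5.69%.

Initially, labor force = 146.25 + 15.32 = 161.57 million, so u = 15.32/161.57 = 9.48%.
After the change, unemployed and labor force both fall by 6.49 → E = 146.25, U = 8.83, labor force = 155.08 million.
New unemployment rate = 8.83 / 155.08 = 5.69%.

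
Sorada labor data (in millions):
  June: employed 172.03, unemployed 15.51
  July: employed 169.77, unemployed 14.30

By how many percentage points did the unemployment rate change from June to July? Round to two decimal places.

June: labor force = 172.03 + 15.51 = 187.54; u = 15.51/187.54 = 8.27%.
July: labor force = 169.77 + 14.30 = 184.07; u = 14.30/184.07 = 7.77%.
Change = 7.77% − 8.27% = −0.50 pp.

The unemployment rate changed by −0.50 percentage points.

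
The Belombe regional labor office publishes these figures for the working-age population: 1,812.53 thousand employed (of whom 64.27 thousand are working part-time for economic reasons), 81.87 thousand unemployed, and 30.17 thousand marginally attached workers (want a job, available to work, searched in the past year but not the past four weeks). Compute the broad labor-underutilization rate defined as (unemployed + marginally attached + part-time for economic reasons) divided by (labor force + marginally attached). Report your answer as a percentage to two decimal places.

Broad underutilization rate ≈ 9.16%.

Labor force = 1,812.53 + 81.87 = 1,894.40 thousand.
Numerator = 81.87 + 30.17 + 64.27 = 176.31 thousand.
Denominator = 1,894.40 + 30.17 = 1,924.57 thousand.
Broad rate = 176.31 / 1,924.57 = 9.16%.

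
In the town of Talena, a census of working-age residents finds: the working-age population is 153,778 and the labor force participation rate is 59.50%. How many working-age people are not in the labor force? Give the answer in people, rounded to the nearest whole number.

Share not in the labor force = 1 − 0.5950 = 0.4050.
Not in labor force = 0.4050 × 153,778 ≈ 62,280.

About 62,280 are not in the labor force.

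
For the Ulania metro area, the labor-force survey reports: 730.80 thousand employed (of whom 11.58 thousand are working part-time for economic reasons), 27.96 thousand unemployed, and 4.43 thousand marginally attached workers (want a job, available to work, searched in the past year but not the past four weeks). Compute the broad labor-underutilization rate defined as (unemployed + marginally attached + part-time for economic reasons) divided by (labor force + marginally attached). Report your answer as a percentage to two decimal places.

Broad underutilization rate ≈ 5.76%.

Labor force = 730.80 + 27.96 = 758.76 thousand.
Numerator = 27.96 + 4.43 + 11.58 = 43.97 thousand.
Denominator = 758.76 + 4.43 = 763.19 thousand.
Broad rate = 43.97 / 763.19 = 5.76%.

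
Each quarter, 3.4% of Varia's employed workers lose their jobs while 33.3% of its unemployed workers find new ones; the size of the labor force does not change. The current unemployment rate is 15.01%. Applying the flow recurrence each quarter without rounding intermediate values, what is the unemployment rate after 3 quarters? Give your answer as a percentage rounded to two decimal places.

With a fixed labor force, u_{t+1} = u_t + s·(1−u_t) − f·u_t = u_t·(1−s−f) + s.
Here 1−s−f = 0.633 and s = 0.034.
u_1 = 0.150100 × 0.633 + 0.034 = 0.129013.
u_2 = 0.129013 × 0.633 + 0.034 = 0.115665.
u_3 = 0.115665 × 0.633 + 0.034 = 0.107216.

Unemployment rate after three quarters ≈ 10.72%.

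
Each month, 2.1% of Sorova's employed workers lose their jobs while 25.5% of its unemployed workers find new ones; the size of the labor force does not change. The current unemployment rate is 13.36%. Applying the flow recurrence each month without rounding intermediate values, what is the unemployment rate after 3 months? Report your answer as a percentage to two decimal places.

Unemployment rate after three months ≈ 9.79%.

With a fixed labor force, u_{t+1} = u_t + s·(1−u_t) − f·u_t = u_t·(1−s−f) + s.
Here 1−s−f = 0.724 and s = 0.021.
u_1 = 0.133600 × 0.724 + 0.021 = 0.117726.
u_2 = 0.117726 × 0.724 + 0.021 = 0.106234.
u_3 = 0.106234 × 0.724 + 0.021 = 0.097913.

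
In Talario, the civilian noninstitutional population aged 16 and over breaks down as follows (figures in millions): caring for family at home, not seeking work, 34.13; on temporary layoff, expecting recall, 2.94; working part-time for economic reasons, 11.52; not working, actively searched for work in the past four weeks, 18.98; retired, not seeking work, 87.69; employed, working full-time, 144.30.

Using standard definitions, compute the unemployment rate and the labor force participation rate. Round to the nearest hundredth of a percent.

Unemployment rate ≈ 12.33%; labor force participation rate ≈ 59.33%.

Employed = 11.52 + 144.30 = 155.82 million (anyone who worked, including part-time for economic reasons, counts as employed).
Unemployed = 2.94 + 18.98 = 21.92 million (jobless and actively searching, or on temporary layoff).
Labor force = 155.82 + 21.92 = 177.74 million.
Not in labor force = 34.13 + 87.69 = 121.82 million (those not working and not actively searching are outside the labor force).
Civilian working-age population = 177.74 + 121.82 = 299.56 million.
Unemployment rate = 21.92 / 177.74 = 12.33%.
Labor force participation rate = 177.74 / 299.56 = 59.33%.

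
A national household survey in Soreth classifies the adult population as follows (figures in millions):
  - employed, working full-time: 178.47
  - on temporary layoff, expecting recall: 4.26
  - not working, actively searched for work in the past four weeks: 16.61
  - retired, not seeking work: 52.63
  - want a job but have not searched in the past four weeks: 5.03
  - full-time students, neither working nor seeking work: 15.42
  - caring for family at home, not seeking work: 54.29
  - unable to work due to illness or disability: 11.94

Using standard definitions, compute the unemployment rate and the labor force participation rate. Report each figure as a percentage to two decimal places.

Employed = 178.47 million.
Unemployed = 4.26 + 16.61 = 20.87 million (jobless and actively searching, or on temporary layoff).
Labor force = 178.47 + 20.87 = 199.34 million.
Not in labor force = 52.63 + 5.03 + 15.42 + 54.29 + 11.94 = 139.31 million (those not working and not actively searching are outside the labor force — including those who want a job but have given up searching).
Civilian working-age population = 199.34 + 139.31 = 338.65 million.
Unemployment rate = 20.87 / 199.34 = 10.47%.
Labor force participation rate = 199.34 / 338.65 = 58.86%.

Unemployment rate ≈ 10.47%; labor force participation rate ≈ 58.86%.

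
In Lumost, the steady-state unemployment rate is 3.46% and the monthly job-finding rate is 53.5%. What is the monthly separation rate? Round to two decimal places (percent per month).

Separation rate ≈ 1.92% per month.

From u* = s/(s+f): s = u·f/(1−u).
s = 0.0346 × 53.5 / (1 − 0.0346) = 1.8511 / 0.9654 ≈ 1.92% per month.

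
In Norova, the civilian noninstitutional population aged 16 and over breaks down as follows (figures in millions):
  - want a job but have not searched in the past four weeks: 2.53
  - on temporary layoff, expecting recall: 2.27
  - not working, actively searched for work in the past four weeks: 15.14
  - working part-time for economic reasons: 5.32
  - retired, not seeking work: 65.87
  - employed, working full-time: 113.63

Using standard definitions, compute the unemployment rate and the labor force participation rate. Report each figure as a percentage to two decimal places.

Unemployment rate ≈ 12.77%; labor force participation rate ≈ 66.60%.

Employed = 5.32 + 113.63 = 118.95 million (anyone who worked, including part-time for economic reasons, counts as employed).
Unemployed = 2.27 + 15.14 = 17.41 million (jobless and actively searching, or on temporary layoff).
Labor force = 118.95 + 17.41 = 136.36 million.
Not in labor force = 2.53 + 65.87 = 68.40 million (those not working and not actively searching are outside the labor force — including those who want a job but have given up searching).
Civilian working-age population = 136.36 + 68.40 = 204.76 million.
Unemployment rate = 17.41 / 136.36 = 12.77%.
Labor force participation rate = 136.36 / 204.76 = 66.60%.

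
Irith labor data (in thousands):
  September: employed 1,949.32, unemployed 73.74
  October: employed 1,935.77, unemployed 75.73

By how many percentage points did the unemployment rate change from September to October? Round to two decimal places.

The unemployment rate changed by +0.12 percentage points.

September: labor force = 1,949.32 + 73.74 = 2,023.06; u = 73.74/2,023.06 = 3.64%.
October: labor force = 1,935.77 + 75.73 = 2,011.50; u = 75.73/2,011.50 = 3.76%.
Change = 3.76% − 3.64% = +0.12 pp.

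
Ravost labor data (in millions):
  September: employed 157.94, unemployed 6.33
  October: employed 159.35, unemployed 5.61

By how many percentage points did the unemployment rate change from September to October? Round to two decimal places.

September: labor force = 157.94 + 6.33 = 164.27; u = 6.33/164.27 = 3.85%.
October: labor force = 159.35 + 5.61 = 164.96; u = 5.61/164.96 = 3.40%.
Change = 3.40% − 3.85% = −0.45 pp.

The unemployment rate changed by −0.45 percentage points.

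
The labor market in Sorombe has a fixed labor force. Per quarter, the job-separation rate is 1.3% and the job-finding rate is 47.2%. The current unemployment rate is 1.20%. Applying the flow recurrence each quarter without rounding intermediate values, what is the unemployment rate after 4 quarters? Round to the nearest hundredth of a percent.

With a fixed labor force, u_{t+1} = u_t + s·(1−u_t) − f·u_t = u_t·(1−s−f) + s.
Here 1−s−f = 0.515 and s = 0.013.
u_1 = 0.012000 × 0.515 + 0.013 = 0.019180.
u_2 = 0.019180 × 0.515 + 0.013 = 0.022878.
u_3 = 0.022878 × 0.515 + 0.013 = 0.024782.
u_4 = 0.024782 × 0.515 + 0.013 = 0.025763.

Unemployment rate after four quarters ≈ 2.58%.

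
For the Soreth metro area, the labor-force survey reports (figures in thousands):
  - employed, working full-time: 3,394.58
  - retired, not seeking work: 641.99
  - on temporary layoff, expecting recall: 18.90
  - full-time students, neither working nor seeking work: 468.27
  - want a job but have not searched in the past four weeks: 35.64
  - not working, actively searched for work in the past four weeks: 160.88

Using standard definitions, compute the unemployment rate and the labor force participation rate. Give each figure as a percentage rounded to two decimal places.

Employed = 3,394.58 thousand.
Unemployed = 18.90 + 160.88 = 179.78 thousand (jobless and actively searching, or on temporary layoff).
Labor force = 3,394.58 + 179.78 = 3,574.36 thousand.
Not in labor force = 641.99 + 468.27 + 35.64 = 1,145.90 thousand (those not working and not actively searching are outside the labor force — including those who want a job but have given up searching).
Civilian working-age population = 3,574.36 + 1,145.90 = 4,720.26 thousand.
Unemployment rate = 179.78 / 3,574.36 = 5.03%.
Labor force participation rate = 3,574.36 / 4,720.26 = 75.72%.

Unemployment rate ≈ 5.03%; labor force participation rate ≈ 75.72%.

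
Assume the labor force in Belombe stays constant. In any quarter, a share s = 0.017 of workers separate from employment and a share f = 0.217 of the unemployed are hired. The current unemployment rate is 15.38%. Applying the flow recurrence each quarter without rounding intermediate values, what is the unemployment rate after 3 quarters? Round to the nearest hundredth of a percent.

Unemployment rate after three quarters ≈ 10.91%.

With a fixed labor force, u_{t+1} = u_t + s·(1−u_t) − f·u_t = u_t·(1−s−f) + s.
Here 1−s−f = 0.766 and s = 0.017.
u_1 = 0.153800 × 0.766 + 0.017 = 0.134811.
u_2 = 0.134811 × 0.766 + 0.017 = 0.120265.
u_3 = 0.120265 × 0.766 + 0.017 = 0.109123.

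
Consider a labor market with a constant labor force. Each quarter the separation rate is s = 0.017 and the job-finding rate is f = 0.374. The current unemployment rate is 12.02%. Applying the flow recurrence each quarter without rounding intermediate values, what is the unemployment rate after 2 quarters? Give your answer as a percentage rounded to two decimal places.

With a fixed labor force, u_{t+1} = u_t + s·(1−u_t) − f·u_t = u_t·(1−s−f) + s.
Here 1−s−f = 0.609 and s = 0.017.
u_1 = 0.120200 × 0.609 + 0.017 = 0.090202.
u_2 = 0.090202 × 0.609 + 0.017 = 0.071933.

Unemployment rate after two quarters ≈ 7.19%.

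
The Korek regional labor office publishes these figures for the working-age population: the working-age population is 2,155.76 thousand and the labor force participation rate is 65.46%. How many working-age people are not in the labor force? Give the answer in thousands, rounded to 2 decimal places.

Share not in the labor force = 1 − 0.6546 = 0.3454.
Not in labor force = 0.3454 × 2,155.76 ≈ 744.60 thousand.

About 744.60 thousand are not in the labor force.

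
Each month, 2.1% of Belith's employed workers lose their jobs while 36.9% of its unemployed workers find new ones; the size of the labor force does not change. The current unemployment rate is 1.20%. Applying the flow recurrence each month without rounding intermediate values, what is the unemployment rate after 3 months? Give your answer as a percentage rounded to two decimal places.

Unemployment rate after three months ≈ 4.43%.

With a fixed labor force, u_{t+1} = u_t + s·(1−u_t) − f·u_t = u_t·(1−s−f) + s.
Here 1−s−f = 0.610 and s = 0.021.
u_1 = 0.012000 × 0.610 + 0.021 = 0.028320.
u_2 = 0.028320 × 0.610 + 0.021 = 0.038275.
u_3 = 0.038275 × 0.610 + 0.021 = 0.044348.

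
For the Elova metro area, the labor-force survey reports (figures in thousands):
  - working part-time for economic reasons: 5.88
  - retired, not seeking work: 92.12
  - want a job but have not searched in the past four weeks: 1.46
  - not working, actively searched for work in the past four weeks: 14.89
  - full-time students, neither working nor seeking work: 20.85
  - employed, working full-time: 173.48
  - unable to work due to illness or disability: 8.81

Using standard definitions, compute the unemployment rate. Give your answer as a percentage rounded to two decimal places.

Employed = 5.88 + 173.48 = 179.36 thousand (anyone who worked, including part-time for economic reasons, counts as employed).
Unemployed = 14.89 thousand.
Labor force = 179.36 + 14.89 = 194.25 thousand.
Unemployment rate = 14.89 / 194.25 = 7.67%.

Unemployment rate ≈ 7.67%.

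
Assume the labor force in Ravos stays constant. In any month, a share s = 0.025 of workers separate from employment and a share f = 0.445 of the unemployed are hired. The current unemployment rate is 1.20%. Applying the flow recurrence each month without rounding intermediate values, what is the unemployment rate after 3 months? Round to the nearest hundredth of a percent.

Unemployment rate after three months ≈ 4.71%.

With a fixed labor force, u_{t+1} = u_t + s·(1−u_t) − f·u_t = u_t·(1−s−f) + s.
Here 1−s−f = 0.530 and s = 0.025.
u_1 = 0.012000 × 0.530 + 0.025 = 0.031360.
u_2 = 0.031360 × 0.530 + 0.025 = 0.041621.
u_3 = 0.041621 × 0.530 + 0.025 = 0.047059.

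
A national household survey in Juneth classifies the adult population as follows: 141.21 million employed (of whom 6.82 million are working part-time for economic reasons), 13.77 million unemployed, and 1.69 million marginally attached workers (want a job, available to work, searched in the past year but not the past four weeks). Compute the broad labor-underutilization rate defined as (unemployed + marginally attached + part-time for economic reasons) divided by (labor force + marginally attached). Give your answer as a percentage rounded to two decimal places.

Labor force = 141.21 + 13.77 = 154.98 million.
Numerator = 13.77 + 1.69 + 6.82 = 22.28 million.
Denominator = 154.98 + 1.69 = 156.67 million.
Broad rate = 22.28 / 156.67 = 14.22%.

Broad underutilization rate ≈ 14.22%.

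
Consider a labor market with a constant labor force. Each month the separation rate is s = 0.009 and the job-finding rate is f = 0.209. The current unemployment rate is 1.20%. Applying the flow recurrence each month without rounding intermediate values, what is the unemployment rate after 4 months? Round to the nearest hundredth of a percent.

Unemployment rate after four months ≈ 3.03%.

With a fixed labor force, u_{t+1} = u_t + s·(1−u_t) − f·u_t = u_t·(1−s−f) + s.
Here 1−s−f = 0.782 and s = 0.009.
u_1 = 0.012000 × 0.782 + 0.009 = 0.018384.
u_2 = 0.018384 × 0.782 + 0.009 = 0.023376.
u_3 = 0.023376 × 0.782 + 0.009 = 0.027280.
u_4 = 0.027280 × 0.782 + 0.009 = 0.030333.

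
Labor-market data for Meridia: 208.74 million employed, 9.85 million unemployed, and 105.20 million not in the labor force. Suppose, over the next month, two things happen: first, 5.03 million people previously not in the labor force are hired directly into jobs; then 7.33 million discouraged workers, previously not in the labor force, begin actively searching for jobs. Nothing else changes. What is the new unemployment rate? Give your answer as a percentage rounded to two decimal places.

New unemployment rate ≈ 7.44%.

Initially, labor force = 208.74 + 9.85 = 218.59 million, so u = 9.85/218.59 = 4.51%.
After the first change, employed and labor force both rise by 5.03; unemployed unchanged → E = 213.77, U = 9.85, labor force = 223.62 million.
After the second change, unemployed and labor force both rise by 7.33 → E = 213.77, U = 17.18, labor force = 230.95 million.
New unemployment rate = 17.18 / 230.95 = 7.44%.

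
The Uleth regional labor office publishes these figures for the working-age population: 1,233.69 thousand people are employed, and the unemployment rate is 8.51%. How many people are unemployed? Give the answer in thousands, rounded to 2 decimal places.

About 114.75 thousand are unemployed.

Let U be the number unemployed. The labor force is E + U, and U/(E+U) = 0.0851.
So U = 0.0851 × 1,233.69 / (1 − 0.0851) = 104.9870 / 0.9149 ≈ 114.75 thousand.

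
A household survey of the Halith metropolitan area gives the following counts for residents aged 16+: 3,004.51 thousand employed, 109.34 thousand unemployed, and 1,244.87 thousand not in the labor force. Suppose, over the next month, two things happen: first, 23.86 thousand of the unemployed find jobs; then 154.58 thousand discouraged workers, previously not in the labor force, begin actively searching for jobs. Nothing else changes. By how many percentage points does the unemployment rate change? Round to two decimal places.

The unemployment rate changes by +3.83 percentage points.

Initially, labor force = 3,004.51 + 109.34 = 3,113.85 thousand, so u = 109.34/3,113.85 = 3.51%.
After the first change, unemployed falls and employed rises by 23.86; labor force unchanged → E = 3,028.37, U = 85.48, labor force = 3,113.85 thousand.
After the second change, unemployed and labor force both rise by 154.58 → E = 3,028.37, U = 240.06, labor force = 3,268.43 thousand.
New unemployment rate = 240.06 / 3,268.43 = 7.34%.
Change = 7.34% − 3.51% = +3.83 percentage points.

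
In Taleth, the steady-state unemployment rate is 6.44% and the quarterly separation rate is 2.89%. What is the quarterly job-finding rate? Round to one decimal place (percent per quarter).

From u* = s/(s+f): f = s·(1−u)/u.
f = 2.89 × (1 − 0.0644) / 0.0644 = 2.7039 / 0.0644 ≈ 42.0% per quarter.

Job-finding rate ≈ 42.0% per quarter.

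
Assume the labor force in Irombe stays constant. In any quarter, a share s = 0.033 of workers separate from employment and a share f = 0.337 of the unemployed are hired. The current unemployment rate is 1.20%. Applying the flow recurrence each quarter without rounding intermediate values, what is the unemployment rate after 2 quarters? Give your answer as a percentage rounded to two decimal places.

Unemployment rate after two quarters ≈ 5.86%.

With a fixed labor force, u_{t+1} = u_t + s·(1−u_t) − f·u_t = u_t·(1−s−f) + s.
Here 1−s−f = 0.630 and s = 0.033.
u_1 = 0.012000 × 0.630 + 0.033 = 0.040560.
u_2 = 0.040560 × 0.630 + 0.033 = 0.058553.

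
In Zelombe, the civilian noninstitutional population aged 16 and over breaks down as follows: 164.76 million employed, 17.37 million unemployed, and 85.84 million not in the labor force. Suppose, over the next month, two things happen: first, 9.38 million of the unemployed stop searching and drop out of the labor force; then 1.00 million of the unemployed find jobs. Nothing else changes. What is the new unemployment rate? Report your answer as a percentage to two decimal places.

New unemployment rate ≈ 4.05%.

Initially, labor force = 164.76 + 17.37 = 182.13 million, so u = 17.37/182.13 = 9.54%.
After the first change, unemployed and labor force both fall by 9.38 → E = 164.76, U = 7.99, labor force = 172.75 million.
After the second change, unemployed falls and employed rises by 1.00; labor force unchanged → E = 165.76, U = 6.99, labor force = 172.75 million.
New unemployment rate = 6.99 / 172.75 = 4.05%.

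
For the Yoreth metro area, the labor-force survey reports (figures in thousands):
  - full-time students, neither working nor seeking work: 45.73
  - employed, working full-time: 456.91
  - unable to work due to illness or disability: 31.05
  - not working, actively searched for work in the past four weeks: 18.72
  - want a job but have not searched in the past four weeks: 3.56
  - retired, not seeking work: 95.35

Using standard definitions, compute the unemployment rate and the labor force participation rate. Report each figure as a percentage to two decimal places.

Unemployment rate ≈ 3.94%; labor force participation rate ≈ 73.03%.

Employed = 456.91 thousand.
Unemployed = 18.72 thousand.
Labor force = 456.91 + 18.72 = 475.63 thousand.
Not in labor force = 45.73 + 31.05 + 3.56 + 95.35 = 175.69 thousand (those not working and not actively searching are outside the labor force — including those who want a job but have given up searching).
Civilian working-age population = 475.63 + 175.69 = 651.32 thousand.
Unemployment rate = 18.72 / 475.63 = 3.94%.
Labor force participation rate = 475.63 / 651.32 = 73.03%.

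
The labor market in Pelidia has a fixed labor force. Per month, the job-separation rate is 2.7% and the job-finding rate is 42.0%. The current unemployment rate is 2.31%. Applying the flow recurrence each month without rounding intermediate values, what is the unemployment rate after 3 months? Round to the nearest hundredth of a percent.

With a fixed labor force, u_{t+1} = u_t + s·(1−u_t) − f·u_t = u_t·(1−s−f) + s.
Here 1−s−f = 0.553 and s = 0.027.
u_1 = 0.023100 × 0.553 + 0.027 = 0.039774.
u_2 = 0.039774 × 0.553 + 0.027 = 0.048995.
u_3 = 0.048995 × 0.553 + 0.027 = 0.054094.

Unemployment rate after three months ≈ 5.41%.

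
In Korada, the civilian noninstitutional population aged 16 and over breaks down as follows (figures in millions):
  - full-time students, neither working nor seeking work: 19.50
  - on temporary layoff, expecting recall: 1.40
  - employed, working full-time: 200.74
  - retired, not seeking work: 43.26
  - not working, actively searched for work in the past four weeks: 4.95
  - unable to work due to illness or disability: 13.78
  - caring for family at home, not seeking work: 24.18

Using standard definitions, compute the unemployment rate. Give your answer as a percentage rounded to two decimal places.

Employed = 200.74 million.
Unemployed = 1.40 + 4.95 = 6.35 million (jobless and actively searching, or on temporary layoff).
Labor force = 200.74 + 6.35 = 207.09 million.
Unemployment rate = 6.35 / 207.09 = 3.07%.

Unemployment rate ≈ 3.07%.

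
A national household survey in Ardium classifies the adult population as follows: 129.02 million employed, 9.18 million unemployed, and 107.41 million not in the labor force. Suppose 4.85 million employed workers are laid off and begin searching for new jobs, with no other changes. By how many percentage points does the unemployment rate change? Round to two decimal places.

The unemployment rate changes by +3.51 percentage points.

Initially, labor force = 129.02 + 9.18 = 138.20 million, so u = 9.18/138.20 = 6.64%.
After the change, employed falls and unemployed rises by 4.85; labor force unchanged → E = 124.17, U = 14.03, labor force = 138.20 million.
New unemployment rate = 14.03 / 138.20 = 10.15%.
Change = 10.15% − 6.64% = +3.51 percentage points.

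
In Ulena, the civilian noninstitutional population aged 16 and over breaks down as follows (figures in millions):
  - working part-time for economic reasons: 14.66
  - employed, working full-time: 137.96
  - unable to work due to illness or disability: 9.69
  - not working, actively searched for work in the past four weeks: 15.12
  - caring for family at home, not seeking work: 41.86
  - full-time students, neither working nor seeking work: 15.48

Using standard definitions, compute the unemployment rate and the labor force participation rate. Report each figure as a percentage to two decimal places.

Unemployment rate ≈ 9.01%; labor force participation rate ≈ 71.45%.

Employed = 14.66 + 137.96 = 152.62 million (anyone who worked, including part-time for economic reasons, counts as employed).
Unemployed = 15.12 million.
Labor force = 152.62 + 15.12 = 167.74 million.
Not in labor force = 9.69 + 41.86 + 15.48 = 67.03 million (those not working and not actively searching are outside the labor force).
Civilian working-age population = 167.74 + 67.03 = 234.77 million.
Unemployment rate = 15.12 / 167.74 = 9.01%.
Labor force participation rate = 167.74 / 234.77 = 71.45%.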